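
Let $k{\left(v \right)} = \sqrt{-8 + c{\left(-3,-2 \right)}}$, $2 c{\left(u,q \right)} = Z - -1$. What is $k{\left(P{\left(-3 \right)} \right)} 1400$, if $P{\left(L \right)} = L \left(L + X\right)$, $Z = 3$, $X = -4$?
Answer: $1400 i \sqrt{6} \approx 3429.3 i$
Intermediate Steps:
$P{\left(L \right)} = L \left(-4 + L\right)$ ($P{\left(L \right)} = L \left(L - 4\right) = L \left(-4 + L\right)$)
$c{\left(u,q \right)} = 2$ ($c{\left(u,q \right)} = \frac{3 - -1}{2} = \frac{3 + 1}{2} = \frac{1}{2} \cdot 4 = 2$)
$k{\left(v \right)} = i \sqrt{6}$ ($k{\left(v \right)} = \sqrt{-8 + 2} = \sqrt{-6} = i \sqrt{6}$)
$k{\left(P{\left(-3 \right)} \right)} 1400 = i \sqrt{6} \cdot 1400 = 1400 i \sqrt{6}$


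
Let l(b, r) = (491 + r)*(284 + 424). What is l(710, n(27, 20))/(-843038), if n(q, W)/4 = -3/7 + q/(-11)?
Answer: -13069326/32456963 ≈ -0.40267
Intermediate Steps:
n(q, W) = -12/7 - 4*q/11 (n(q, W) = 4*(-3/7 + q/(-11)) = 4*(-3*1/7 + q*(-1/11)) = 4*(-3/7 - q/11) = -12/7 - 4*q/11)
l(b, r) = 347628 + 708*r (l(b, r) = (491 + r)*708 = 347628 + 708*r)
l(710, n(27, 20))/(-843038) = (347628 + 708*(-12/7 - 4/11*27))/(-843038) = (347628 + 708*(-12/7 - 108/11))*(-1/843038) = (347628 + 708*(-888/77))*(-1/843038) = (347628 - 628704/77)*(-1/843038) = (26138652/77)*(-1/843038) = -13069326/32456963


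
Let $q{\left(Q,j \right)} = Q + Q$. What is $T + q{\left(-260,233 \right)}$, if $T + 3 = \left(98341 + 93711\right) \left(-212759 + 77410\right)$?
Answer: $-25994046671$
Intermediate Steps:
$q{\left(Q,j \right)} = 2 Q$
$T = -25994046151$ ($T = -3 + \left(98341 + 93711\right) \left(-212759 + 77410\right) = -3 + 192052 \left(-135349\right) = -3 - 25994046148 = -25994046151$)
$T + q{\left(-260,233 \right)} = -25994046151 + 2 \left(-260\right) = -25994046151 - 520 = -25994046671$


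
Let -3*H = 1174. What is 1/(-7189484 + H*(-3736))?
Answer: -3/17182388 ≈ -1.7460e-7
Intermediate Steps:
H = -1174/3 (H = -1/3*1174 = -1174/3 ≈ -391.33)
1/(-7189484 + H*(-3736)) = 1/(-7189484 - 1174/3*(-3736)) = 1/(-7189484 + 4386064/3) = 1/(-17182388/3) = -3/17182388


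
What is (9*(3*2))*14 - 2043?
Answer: -1287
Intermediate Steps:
(9*(3*2))*14 - 2043 = (9*6)*14 - 2043 = 54*14 - 2043 = 756 - 2043 = -1287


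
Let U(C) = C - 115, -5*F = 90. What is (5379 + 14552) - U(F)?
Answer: 20064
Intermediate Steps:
F = -18 (F = -⅕*90 = -18)
U(C) = -115 + C
(5379 + 14552) - U(F) = (5379 + 14552) - (-115 - 18) = 19931 - 1*(-133) = 19931 + 133 = 20064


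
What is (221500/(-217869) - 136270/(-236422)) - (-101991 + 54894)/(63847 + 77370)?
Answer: -388332082897322/3636974971800903 ≈ -0.10677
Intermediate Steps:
(221500/(-217869) - 136270/(-236422)) - (-101991 + 54894)/(63847 + 77370) = (221500*(-1/217869) - 136270*(-1/236422)) - (-47097)/141217 = (-221500/217869 + 68135/118211) - (-47097)/141217 = -11339232185/25754512359 - 1*(-47097/141217) = -11339232185/25754512359 + 47097/141217 = -388332082897322/3636974971800903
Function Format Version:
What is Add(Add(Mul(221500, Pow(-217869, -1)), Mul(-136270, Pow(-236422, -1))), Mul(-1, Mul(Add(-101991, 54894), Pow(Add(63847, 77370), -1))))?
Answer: Rational(-388332082897322, 3636974971800903) ≈ -0.10677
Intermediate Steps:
Add(Add(Mul(221500, Pow(-217869, -1)), Mul(-136270, Pow(-236422, -1))), Mul(-1, Mul(Add(-101991, 54894), Pow(Add(63847, 77370), -1)))) = Add(Add(Mul(221500, Rational(-1, 217869)), Mul(-136270, Rational(-1, 236422))), Mul(-1, Mul(-47097, Pow(141217, -1)))) = Add(Add(Rational(-221500, 217869), Rational(68135, 118211)), Mul(-1, Mul(-47097, Rational(1, 141217)))) = Add(Rational(-11339232185, 25754512359), Mul(-1, Rational(-47097, 141217))) = Add(Rational(-11339232185, 25754512359), Rational(47097, 141217)) = Rational(-388332082897322, 3636974971800903)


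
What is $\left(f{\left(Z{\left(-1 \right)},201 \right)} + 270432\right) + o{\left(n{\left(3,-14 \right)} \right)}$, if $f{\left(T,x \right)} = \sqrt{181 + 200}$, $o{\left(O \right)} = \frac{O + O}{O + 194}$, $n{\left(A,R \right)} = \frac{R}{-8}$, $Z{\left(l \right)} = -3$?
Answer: $\frac{211748270}{783} + \sqrt{381} \approx 2.7045 \cdot 10^{5}$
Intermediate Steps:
$n{\left(A,R \right)} = - \frac{R}{8}$ ($n{\left(A,R \right)} = R \left(- \frac{1}{8}\right) = - \frac{R}{8}$)
$o{\left(O \right)} = \frac{2 O}{194 + O}$
$f{\left(T,x \right)} = \sqrt{381}$
$\left(f{\left(Z{\left(-1 \right)},201 \right)} + 270432\right) + o{\left(n{\left(3,-14 \right)} \right)} = \left(\sqrt{381} + 270432\right) + \frac{2 \left(\left(- \frac{1}{8}\right) \left(-14\right)\right)}{194 - - \frac{7}{4}} = \left(270432 + \sqrt{381}\right) + 2 \cdot \frac{7}{4} \frac{1}{194 + \frac{7}{4}} = \left(270432 + \sqrt{381}\right) + 2 \cdot \frac{7}{4} \frac{1}{\frac{783}{4}} = \left(270432 + \sqrt{381}\right) + 2 \cdot \frac{7}{4} \cdot \frac{4}{783} = \left(270432 + \sqrt{381}\right) + \frac{14}{783} = \frac{211748270}{783} + \sqrt{381}$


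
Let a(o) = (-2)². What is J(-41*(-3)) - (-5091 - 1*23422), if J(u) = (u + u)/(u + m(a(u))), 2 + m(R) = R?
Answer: 3564371/125 ≈ 28515.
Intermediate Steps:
a(o) = 4
m(R) = -2 + R
J(u) = 2*u/(2 + u) (J(u) = (u + u)/(u + (-2 + 4)) = (2*u)/(u + 2) = (2*u)/(2 + u) = 2*u/(2 + u))
J(-41*(-3)) - (-5091 - 1*23422) = 2*(-41*(-3))/(2 - 41*(-3)) - (-5091 - 1*23422) = 2*123/(2 + 123) - (-5091 - 23422) = 2*123/125 - 1*(-28513) = 2*123*(1/125) + 28513 = 246/125 + 28513 = 3564371/125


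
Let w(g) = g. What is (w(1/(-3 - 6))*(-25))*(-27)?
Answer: -75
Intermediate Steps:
(w(1/(-3 - 6))*(-25))*(-27) = (-25/(-3 - 6))*(-27) = (-25/(-9))*(-27) = -1/9*(-25)*(-27) = (25/9)*(-27) = -75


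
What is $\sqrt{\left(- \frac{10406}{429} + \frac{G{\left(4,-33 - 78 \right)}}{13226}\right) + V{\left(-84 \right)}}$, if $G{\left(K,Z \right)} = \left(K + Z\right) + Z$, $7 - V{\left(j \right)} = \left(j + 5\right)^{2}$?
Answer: $\frac{i \sqrt{416275408974009}}{257907} \approx 79.109 i$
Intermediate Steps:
$V{\left(j \right)} = 7 - \left(5 + j\right)^{2}$ ($V{\left(j \right)} = 7 - \left(j + 5\right)^{2} = 7 - \left(5 + j\right)^{2}$)
$G{\left(K,Z \right)} = K + 2 Z$
$\sqrt{\left(- \frac{10406}{429} + \frac{G{\left(4,-33 - 78 \right)}}{13226}\right) + V{\left(-84 \right)}} = \sqrt{\left(- \frac{10406}{429} + \frac{4 + 2 \left(-33 - 78\right)}{13226}\right) + \left(7 - \left(5 - 84\right)^{2}\right)} = \sqrt{\left(\left(-10406\right) \frac{1}{429} + \left(4 + 2 \left(-111\right)\right) \frac{1}{13226}\right) + \left(7 - \left(-79\right)^{2}\right)} = \sqrt{\left(- \frac{946}{39} + \left(4 - 222\right) \frac{1}{13226}\right) + \left(7 - 6241\right)} = \sqrt{\left(- \frac{946}{39} - \frac{109}{6613}\right) + \left(7 - 6241\right)} = \sqrt{\left(- \frac{946}{39} - \frac{109}{6613}\right) - 6234} = \sqrt{- \frac{6260149}{257907} - 6234} = \sqrt{- \frac{1614052387}{257907}} = \frac{i \sqrt{416275408974009}}{257907}$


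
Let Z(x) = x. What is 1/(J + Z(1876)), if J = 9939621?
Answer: 1/9941497 ≈ 1.0059e-7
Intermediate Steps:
1/(J + Z(1876)) = 1/(9939621 + 1876) = 1/9941497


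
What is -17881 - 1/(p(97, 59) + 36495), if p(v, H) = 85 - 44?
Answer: -653300217/36536 ≈ -17881.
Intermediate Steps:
p(v, H) = 41
-17881 - 1/(p(97, 59) + 36495) = -17881 - 1/(41 + 36495) = -17881 - 1/36536 = -653300217/36536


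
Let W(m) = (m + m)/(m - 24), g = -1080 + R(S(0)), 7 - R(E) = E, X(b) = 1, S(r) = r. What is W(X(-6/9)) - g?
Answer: 24677/23 ≈ 1072.9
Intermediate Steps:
R(E) = 7 - E
g = -1073 (g = -1080 + (7 - 1*0) = -1080 + (7 + 0) = -1080 + 7 = -1073)
W(m) = 2*m/(-24 + m) (W(m) = (2*m)/(-24 + m) = 2*m/(-24 + m))
W(X(-6/9)) - g = 2*1/(-24 + 1) - 1*(-1073) = 2*1/(-23) + 1073 = 2*1*(-1/23) + 1073 = -2/23 + 1073 = 24677/23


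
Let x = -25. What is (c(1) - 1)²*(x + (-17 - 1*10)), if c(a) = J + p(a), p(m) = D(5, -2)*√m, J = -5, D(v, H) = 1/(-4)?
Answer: -8125/4 ≈ -2031.3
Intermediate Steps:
D(v, H) = -¼
p(m) = -√m/4
c(a) = -5 - √a/4
(c(1) - 1)²*(x + (-17 - 1*10)) = ((-5 - √1/4) - 1)²*(-25 + (-17 - 1*10)) = ((-5 - ¼*1) - 1)²*(-25 + (-17 - 10)) = ((-5 - ¼) - 1)²*(-25 - 27) = (-21/4 - 1)²*(-52) = (-25/4)²*(-52) = (625/16)*(-52) = -8125/4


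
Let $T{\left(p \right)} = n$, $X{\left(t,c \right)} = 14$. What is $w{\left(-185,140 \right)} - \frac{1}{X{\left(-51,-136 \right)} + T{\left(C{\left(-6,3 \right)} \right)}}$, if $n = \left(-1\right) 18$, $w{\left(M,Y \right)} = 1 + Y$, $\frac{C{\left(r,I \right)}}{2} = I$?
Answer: $\frac{565}{4} \approx 141.25$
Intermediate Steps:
$C{\left(r,I \right)} = 2 I$
$n = -18$
$T{\left(p \right)} = -18$
$w{\left(-185,140 \right)} - \frac{1}{X{\left(-51,-136 \right)} + T{\left(C{\left(-6,3 \right)} \right)}} = \left(1 + 140\right) - \frac{1}{14 - 18} = 141 - \frac{1}{-4} = 141 - - \frac{1}{4} = 141 + \frac{1}{4} = \frac{565}{4}$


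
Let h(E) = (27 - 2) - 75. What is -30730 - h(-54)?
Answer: -30680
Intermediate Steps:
h(E) = -50 (h(E) = 25 - 75 = -50)
-30730 - h(-54) = -30730 - 1*(-50) = -30730 + 50 = -30680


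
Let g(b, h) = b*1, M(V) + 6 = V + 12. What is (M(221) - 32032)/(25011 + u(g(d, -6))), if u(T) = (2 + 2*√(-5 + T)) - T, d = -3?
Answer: -99454235/78225036 + 31805*I*√2/156450072 ≈ -1.2714 + 0.0002875*I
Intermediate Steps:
M(V) = 6 + V (M(V) = -6 + (V + 12) = -6 + (12 + V) = 6 + V)
g(b, h) = b
u(T) = 2 - T + 2*√(-5 + T)
(M(221) - 32032)/(25011 + u(g(d, -6))) = ((6 + 221) - 32032)/(25011 + (2 - 1*(-3) + 2*√(-5 - 3))) = (227 - 32032)/(25011 + (2 + 3 + 2*√(-8))) = -31805/(25011 + (2 + 3 + 2*(2*I*√2))) = -31805/(25011 + (2 + 3 + 4*I*√2)) = -31805/(25011 + (5 + 4*I*√2)) = -31805/(25016 + 4*I*√2)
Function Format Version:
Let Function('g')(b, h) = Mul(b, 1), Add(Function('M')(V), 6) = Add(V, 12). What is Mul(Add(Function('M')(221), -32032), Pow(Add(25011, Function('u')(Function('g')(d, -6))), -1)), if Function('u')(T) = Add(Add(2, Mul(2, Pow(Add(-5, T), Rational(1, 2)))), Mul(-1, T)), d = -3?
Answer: Add(Rational(-99454235, 78225036), Mul(Rational(31805, 156450072), I, Pow(2, Rational(1, 2)))) ≈ Add(-1.2714, Mul(0.00028750, I))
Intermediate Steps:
Function('M')(V) = Add(6, V) (Function('M')(V) = Add(-6, Add(V, 12)) = Add(-6, Add(12, V)) = Add(6, V))
Function('g')(b, h) = b
Function('u')(T) = Add(2, Mul(-1, T), Mul(2, Pow(Add(-5, T), Rational(1, 2))))
Mul(Add(Function('M')(221), -32032), Pow(Add(25011, Function('u')(Function('g')(d, -6))), -1)) = Mul(Add(Add(6, 221), -32032), Pow(Add(25011, Add(2, Mul(-1, -3), Mul(2, Pow(Add(-5, -3), Rational(1, 2))))), -1)) = Mul(Add(227, -32032), Pow(Add(25011, Add(2, 3, Mul(2, Pow(-8, Rational(1, 2))))), -1)) = Mul(-31805, Pow(Add(25011, Add(2, 3, Mul(2, Mul(2, I, Pow(2, Rational(1, 2)))))), -1)) = Mul(-31805, Pow(Add(25011, Add(2, 3, Mul(4, I, Pow(2, Rational(1, 2))))), -1)) = Mul(-31805, Pow(Add(25011, Add(5, Mul(4, I, Pow(2, Rational(1, 2))))), -1)) = Mul(-31805, Pow(Add(25016, Mul(4, I, Pow(2, Rational(1, 2)))), -1))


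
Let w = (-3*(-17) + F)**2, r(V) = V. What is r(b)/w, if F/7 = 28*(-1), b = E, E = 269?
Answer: 269/21025 ≈ 0.012794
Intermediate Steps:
b = 269
F = -196 (F = 7*(28*(-1)) = 7*(-28) = -196)
w = 21025 (w = (-3*(-17) - 196)**2 = (51 - 196)**2 = (-145)**2 = 21025)
r(b)/w = 269/21025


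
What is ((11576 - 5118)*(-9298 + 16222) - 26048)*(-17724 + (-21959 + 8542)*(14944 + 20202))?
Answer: -21074131406845264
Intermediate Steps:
((11576 - 5118)*(-9298 + 16222) - 26048)*(-17724 + (-21959 + 8542)*(14944 + 20202)) = (6458*6924 - 26048)*(-17724 - 13417*35146) = (44715192 - 26048)*(-17724 - 471553882) = 44689144*(-471571606) = -21074131406845264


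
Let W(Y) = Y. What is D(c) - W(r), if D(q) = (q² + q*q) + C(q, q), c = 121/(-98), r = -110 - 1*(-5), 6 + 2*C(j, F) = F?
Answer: 1002961/9604 ≈ 104.43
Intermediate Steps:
C(j, F) = -3 + F/2
r = -105 (r = -110 + 5 = -105)
c = -121/98 (c = 121*(-1/98) = -121/98 ≈ -1.2347)
D(q) = -3 + q/2 + 2*q² (D(q) = (q² + q*q) + (-3 + q/2) = (q² + q²) + (-3 + q/2) = 2*q² + (-3 + q/2) = -3 + q/2 + 2*q²)
D(c) - W(r) = (-3 + (½)*(-121/98) + 2*(-121/98)²) - 1*(-105) = (-3 - 121/196 + 2*(14641/9604)) + 105 = (-3 - 121/196 + 14641/4802) + 105 = -5459/9604 + 105 = 1002961/9604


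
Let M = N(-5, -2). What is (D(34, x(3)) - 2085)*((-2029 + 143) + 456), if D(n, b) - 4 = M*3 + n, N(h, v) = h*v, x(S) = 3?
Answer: 2884310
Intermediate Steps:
M = 10 (M = -5*(-2) = 10)
D(n, b) = 34 + n (D(n, b) = 4 + (10*3 + n) = 4 + (30 + n) = 34 + n)
(D(34, x(3)) - 2085)*((-2029 + 143) + 456) = ((34 + 34) - 2085)*((-2029 + 143) + 456) = (68 - 2085)*(-1886 + 456) = -2017*(-1430) = 2884310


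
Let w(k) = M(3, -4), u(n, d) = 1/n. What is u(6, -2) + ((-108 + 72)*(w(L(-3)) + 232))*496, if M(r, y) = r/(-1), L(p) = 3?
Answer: -24534143/6 ≈ -4.0890e+6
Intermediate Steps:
M(r, y) = -r (M(r, y) = r*(-1) = -r)
w(k) = -3 (w(k) = -1*3 = -3)
u(6, -2) + ((-108 + 72)*(w(L(-3)) + 232))*496 = 1/6 + ((-108 + 72)*(-3 + 232))*496 = 1/6 - 36*229*496 = 1/6 - 8244*496 = 1/6 - 4089024 = -24534143/6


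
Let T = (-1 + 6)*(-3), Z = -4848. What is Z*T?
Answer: 72720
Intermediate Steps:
T = -15 (T = 5*(-3) = -15)
Z*T = -4848*(-15) = 72720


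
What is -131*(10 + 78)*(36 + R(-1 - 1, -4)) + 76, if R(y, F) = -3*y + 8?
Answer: -576324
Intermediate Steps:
R(y, F) = 8 - 3*y
-131*(10 + 78)*(36 + R(-1 - 1, -4)) + 76 = -131*(10 + 78)*(36 + (8 - 3*(-1 - 1))) + 76 = -11528*(36 + (8 - 3*(-2))) + 76 = -11528*(36 + (8 + 6)) + 76 = -11528*(36 + 14) + 76 = -11528*50 + 76 = -131*4400 + 76 = -576400 + 76 = -576324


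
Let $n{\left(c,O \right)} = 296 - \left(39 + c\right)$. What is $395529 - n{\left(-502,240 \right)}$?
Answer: $394770$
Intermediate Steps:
$n{\left(c,O \right)} = 257 - c$
$395529 - n{\left(-502,240 \right)} = 395529 - \left(257 - -502\right) = 395529 - \left(257 + 502\right) = 395529 - 759 = 394770$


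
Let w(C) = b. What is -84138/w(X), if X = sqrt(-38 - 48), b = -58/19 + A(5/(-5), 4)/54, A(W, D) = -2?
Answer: 43162794/1585 ≈ 27232.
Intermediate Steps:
b = -1585/513 (b = -58/19 - 2/54 = -58*1/19 - 2*1/54 = -58/19 - 1/27 = -1585/513 ≈ -3.0897)
X = I*sqrt(86) (X = sqrt(-86) = I*sqrt(86) ≈ 9.2736*I)
w(C) = -1585/513
-84138/w(X) = -84138/(-1585/513) = -84138*(-513/1585) = 43162794/1585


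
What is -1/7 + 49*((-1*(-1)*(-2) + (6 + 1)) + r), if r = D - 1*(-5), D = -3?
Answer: 2400/7 ≈ 342.86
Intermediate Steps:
r = 2 (r = -3 - 1*(-5) = -3 + 5 = 2)
-1/7 + 49*((-1*(-1)*(-2) + (6 + 1)) + r) = -1/7 + 49*((-1*(-1)*(-2) + (6 + 1)) + 2) = -1*1/7 + 49*((1*(-2) + 7) + 2) = -1/7 + 49*((-2 + 7) + 2) = -1/7 + 49*(5 + 2) = -1/7 + 49*7 = -1/7 + 343 = 2400/7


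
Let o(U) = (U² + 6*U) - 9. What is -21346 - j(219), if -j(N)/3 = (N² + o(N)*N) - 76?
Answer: 32490071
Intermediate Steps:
o(U) = -9 + U² + 6*U
j(N) = 228 - 3*N² - 3*N*(-9 + N² + 6*N) (j(N) = -3*((N² + (-9 + N² + 6*N)*N) - 76) = -3*((N² + N*(-9 + N² + 6*N)) - 76) = -3*(-76 + N² + N*(-9 + N² + 6*N)) = 228 - 3*N² - 3*N*(-9 + N² + 6*N))
-21346 - j(219) = -21346 - (228 - 21*219² - 3*219³ + 27*219) = -21346 - (228 - 21*47961 - 3*10503459 + 5913) = -21346 - (228 - 1007181 - 31510377 + 5913) = -21346 - 1*(-32511417) = -21346 + 32511417 = 32490071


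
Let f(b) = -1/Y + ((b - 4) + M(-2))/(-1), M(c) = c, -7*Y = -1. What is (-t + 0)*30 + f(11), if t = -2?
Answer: 48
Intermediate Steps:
Y = ⅐ (Y = -⅐*(-1) = ⅐ ≈ 0.14286)
f(b) = -1 - b (f(b) = -1/⅐ + ((b - 4) - 2)/(-1) = -1*7 + ((-4 + b) - 2)*(-1) = -7 + (-6 + b)*(-1) = -7 + (6 - b) = -1 - b)
(-t + 0)*30 + f(11) = (-1*(-2) + 0)*30 + (-1 - 1*11) = (2 + 0)*30 + (-1 - 11) = 2*30 - 12 = 60 - 12 = 48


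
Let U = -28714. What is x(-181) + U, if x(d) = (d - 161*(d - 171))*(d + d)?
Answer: -20478456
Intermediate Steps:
x(d) = 2*d*(27531 - 160*d) (x(d) = (d - 161*(-171 + d))*(2*d) = (d + (27531 - 161*d))*(2*d) = (27531 - 160*d)*(2*d) = 2*d*(27531 - 160*d))
x(-181) + U = 2*(-181)*(27531 - 160*(-181)) - 28714 = 2*(-181)*(27531 + 28960) - 28714 = 2*(-181)*56491 - 28714 = -20449742 - 28714 = -20478456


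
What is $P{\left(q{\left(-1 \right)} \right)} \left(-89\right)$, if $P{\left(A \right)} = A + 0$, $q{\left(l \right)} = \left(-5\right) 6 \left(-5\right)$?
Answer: $-13350$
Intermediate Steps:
$q{\left(l \right)} = 150$ ($q{\left(l \right)} = \left(-30\right) \left(-5\right) = 150$)
$P{\left(A \right)} = A$
$P{\left(q{\left(-1 \right)} \right)} \left(-89\right) = 150 \left(-89\right) = -13350$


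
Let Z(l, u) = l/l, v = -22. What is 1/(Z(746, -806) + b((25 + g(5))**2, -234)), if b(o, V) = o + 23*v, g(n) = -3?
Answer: -1/21 ≈ -0.047619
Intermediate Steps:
Z(l, u) = 1
b(o, V) = -506 + o (b(o, V) = o + 23*(-22) = o - 506 = -506 + o)
1/(Z(746, -806) + b((25 + g(5))**2, -234)) = 1/(1 + (-506 + (25 - 3)**2)) = 1/(1 + (-506 + 22**2)) = 1/(1 + (-506 + 484)) = 1/(1 - 22) = 1/(-21) = -1/21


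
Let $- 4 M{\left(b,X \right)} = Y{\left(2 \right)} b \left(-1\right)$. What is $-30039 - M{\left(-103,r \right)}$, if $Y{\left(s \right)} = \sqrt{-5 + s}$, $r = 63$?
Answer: $-30039 + \frac{103 i \sqrt{3}}{4} \approx -30039.0 + 44.6 i$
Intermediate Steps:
$M{\left(b,X \right)} = \frac{i b \sqrt{3}}{4}$ ($M{\left(b,X \right)} = - \frac{\sqrt{-5 + 2} b \left(-1\right)}{4} = - \frac{\sqrt{-3} b \left(-1\right)}{4} = - \frac{i \sqrt{3} b \left(-1\right)}{4} = - \frac{i b \sqrt{3} \left(-1\right)}{4} = - \frac{\left(-1\right) i b \sqrt{3}}{4} = \frac{i b \sqrt{3}}{4}$)
$-30039 - M{\left(-103,r \right)} = -30039 - \frac{1}{4} i \left(-103\right) \sqrt{3} = -30039 - - \frac{103 i \sqrt{3}}{4} = -30039 + \frac{103 i \sqrt{3}}{4}$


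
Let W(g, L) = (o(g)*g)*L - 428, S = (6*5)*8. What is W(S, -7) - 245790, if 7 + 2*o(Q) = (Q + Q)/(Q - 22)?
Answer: -26398442/109 ≈ -2.4219e+5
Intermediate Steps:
o(Q) = -7/2 + Q/(-22 + Q) (o(Q) = -7/2 + ((Q + Q)/(Q - 22))/2 = -7/2 + ((2*Q)/(-22 + Q))/2 = -7/2 + (2*Q/(-22 + Q))/2 = -7/2 + Q/(-22 + Q))
S = 240 (S = 30*8 = 240)
W(g, L) = -428 + L*g*(154 - 5*g)/(2*(-22 + g)) (W(g, L) = (((154 - 5*g)/(2*(-22 + g)))*g)*L - 428 = (g*(154 - 5*g)/(2*(-22 + g)))*L - 428 = L*g*(154 - 5*g)/(2*(-22 + g)) - 428 = -428 + L*g*(154 - 5*g)/(2*(-22 + g)))
W(S, -7) - 245790 = (18832 - 856*240 - 1*(-7)*240*(-154 + 5*240))/(2*(-22 + 240)) - 245790 = (½)*(18832 - 205440 - 1*(-7)*240*(-154 + 1200))/218 - 245790 = (½)*(1/218)*(18832 - 205440 - 1*(-7)*240*1046) - 245790 = (½)*(1/218)*(18832 - 205440 + 1757280) - 245790 = (½)*(1/218)*1570672 - 245790 = 392668/109 - 245790 = -26398442/109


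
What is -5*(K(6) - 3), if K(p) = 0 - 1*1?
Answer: 20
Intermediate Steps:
K(p) = -1 (K(p) = 0 - 1 = -1)
-5*(K(6) - 3) = -5*(-1 - 3) = -5*(-4) = 20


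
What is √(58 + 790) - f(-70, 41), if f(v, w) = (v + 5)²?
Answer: -4225 + 4*√53 ≈ -4195.9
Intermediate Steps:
f(v, w) = (5 + v)²
√(58 + 790) - f(-70, 41) = √(58 + 790) - (5 - 70)² = √848 - 1*(-65)² = 4*√53 - 1*4225 = 4*√53 - 4225 = -4225 + 4*√53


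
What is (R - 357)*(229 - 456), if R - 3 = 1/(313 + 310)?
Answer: 50062807/623 ≈ 80358.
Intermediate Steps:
R = 1870/623 (R = 3 + 1/(313 + 310) = 3 + 1/623 = 1870/623 ≈ 3.0016)
(R - 357)*(229 - 456) = (1870/623 - 357)*(229 - 456) = -220541/623*(-227) = 50062807/623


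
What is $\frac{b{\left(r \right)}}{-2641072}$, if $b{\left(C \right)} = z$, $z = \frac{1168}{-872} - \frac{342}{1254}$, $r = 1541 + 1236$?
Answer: $\frac{1933}{3166645328} \approx 6.1043 \cdot 10^{-7}$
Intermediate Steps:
$r = 2777$
$z = - \frac{1933}{1199}$ ($z = 1168 \left(- \frac{1}{872}\right) - \frac{3}{11} = - \frac{146}{109} - \frac{3}{11} = - \frac{1933}{1199} \approx -1.6122$)
$b{\left(C \right)} = - \frac{1933}{1199}$
$\frac{b{\left(r \right)}}{-2641072} = - \frac{1933}{1199 \left(-2641072\right)} = \left(- \frac{1933}{1199}\right) \left(- \frac{1}{2641072}\right) = \frac{1933}{3166645328}$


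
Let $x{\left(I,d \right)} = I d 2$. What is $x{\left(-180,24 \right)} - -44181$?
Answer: $35541$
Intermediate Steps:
$x{\left(I,d \right)} = 2 I d$
$x{\left(-180,24 \right)} - -44181 = 2 \left(-180\right) 24 - -44181 = -8640 + 44181 = 35541$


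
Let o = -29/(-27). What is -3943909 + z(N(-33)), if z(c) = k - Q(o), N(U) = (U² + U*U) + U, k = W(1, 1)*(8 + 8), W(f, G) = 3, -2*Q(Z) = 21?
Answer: -7887701/2 ≈ -3.9439e+6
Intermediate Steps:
o = 29/27 (o = -29*(-1/27) = 29/27 ≈ 1.0741)
Q(Z) = -21/2 (Q(Z) = -½*21 = -21/2)
k = 48 (k = 3*(8 + 8) = 3*16 = 48)
N(U) = U + 2*U² (N(U) = (U² + U²) + U = 2*U² + U = U + 2*U²)
z(c) = 117/2 (z(c) = 48 - 1*(-21/2) = 48 + 21/2 = 117/2)
-3943909 + z(N(-33)) = -3943909 + 117/2 = -7887701/2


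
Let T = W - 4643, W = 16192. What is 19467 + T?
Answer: 31016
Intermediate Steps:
T = 11549 (T = 16192 - 4643 = 11549)
19467 + T = 19467 + 11549 = 31016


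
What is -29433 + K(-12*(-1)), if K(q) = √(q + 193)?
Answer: -29433 + √205 ≈ -29419.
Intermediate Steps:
K(q) = √(193 + q)
-29433 + K(-12*(-1)) = -29433 + √(193 - 12*(-1)) = -29433 + √(193 + 12) = -29433 + √205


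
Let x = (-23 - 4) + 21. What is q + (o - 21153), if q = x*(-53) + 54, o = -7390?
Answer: -28171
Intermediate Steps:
x = -6 (x = -27 + 21 = -6)
q = 372 (q = -6*(-53) + 54 = 318 + 54 = 372)
q + (o - 21153) = 372 + (-7390 - 21153) = 372 - 28543 = -28171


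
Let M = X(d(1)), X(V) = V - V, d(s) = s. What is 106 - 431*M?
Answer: 106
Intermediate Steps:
X(V) = 0
M = 0
106 - 431*M = 106 - 431*0 = 106 + 0 = 106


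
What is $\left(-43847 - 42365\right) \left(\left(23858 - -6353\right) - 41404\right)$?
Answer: $964970916$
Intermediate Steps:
$\left(-43847 - 42365\right) \left(\left(23858 - -6353\right) - 41404\right) = - 86212 \left(\left(23858 + 6353\right) - 41404\right) = - 86212 \left(30211 - 41404\right) = \left(-86212\right) \left(-11193\right) = 964970916$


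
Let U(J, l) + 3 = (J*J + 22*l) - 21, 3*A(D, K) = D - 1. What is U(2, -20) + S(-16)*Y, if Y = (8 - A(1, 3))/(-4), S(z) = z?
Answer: -428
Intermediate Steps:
A(D, K) = -⅓ + D/3 (A(D, K) = (D - 1)/3 = (-1 + D)/3 = -⅓ + D/3)
U(J, l) = -24 + J² + 22*l (U(J, l) = -3 + ((J*J + 22*l) - 21) = -3 + ((J² + 22*l) - 21) = -3 + (-21 + J² + 22*l) = -24 + J² + 22*l)
Y = -2 (Y = (8 - (-⅓ + (⅓)*1))/(-4) = -(8 - (-⅓ + ⅓))/4 = -(8 - 1*0)/4 = -(8 + 0)/4 = -¼*8 = -2)
U(2, -20) + S(-16)*Y = (-24 + 2² + 22*(-20)) - 16*(-2) = (-24 + 4 - 440) + 32 = -460 + 32 = -428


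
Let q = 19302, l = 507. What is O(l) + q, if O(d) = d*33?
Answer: 36033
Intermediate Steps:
O(d) = 33*d
O(l) + q = 33*507 + 19302 = 16731 + 19302 = 36033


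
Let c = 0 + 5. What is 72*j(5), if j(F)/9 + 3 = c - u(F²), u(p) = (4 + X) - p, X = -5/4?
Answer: 15714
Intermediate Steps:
X = -5/4 (X = -5*¼ = -5/4 ≈ -1.2500)
c = 5
u(p) = 11/4 - p (u(p) = (4 - 5/4) - p = 11/4 - p)
j(F) = -27/4 + 9*F² (j(F) = -27 + 9*(5 - (11/4 - F²)) = -27 + 9*(5 + (-11/4 + F²)) = -27 + 9*(9/4 + F²) = -27 + (81/4 + 9*F²) = -27/4 + 9*F²)
72*j(5) = 72*(-27/4 + 9*5²) = 72*(-27/4 + 9*25) = 72*(-27/4 + 225) = 72*(873/4) = 15714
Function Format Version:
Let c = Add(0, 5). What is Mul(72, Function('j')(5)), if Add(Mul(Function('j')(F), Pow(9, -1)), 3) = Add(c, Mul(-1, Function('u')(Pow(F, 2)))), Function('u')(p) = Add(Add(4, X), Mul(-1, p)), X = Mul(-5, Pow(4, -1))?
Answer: 15714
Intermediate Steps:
X = Rational(-5, 4) (X = Mul(-5, Rational(1, 4)) = Rational(-5, 4) ≈ -1.2500)
c = 5
Function('u')(p) = Add(Rational(11, 4), Mul(-1, p)) (Function('u')(p) = Add(Add(4, Rational(-5, 4)), Mul(-1, p)) = Add(Rational(11, 4), Mul(-1, p)))
Function('j')(F) = Add(Rational(-27, 4), Mul(9, Pow(F, 2))) (Function('j')(F) = Add(-27, Mul(9, Add(5, Mul(-1, Add(Rational(11, 4), Mul(-1, Pow(F, 2))))))) = Add(-27, Mul(9, Add(5, Add(Rational(-11, 4), Pow(F, 2))))) = Add(-27, Mul(9, Add(Rational(9, 4), Pow(F, 2)))) = Add(-27, Add(Rational(81, 4), Mul(9, Pow(F, 2)))) = Add(Rational(-27, 4), Mul(9, Pow(F, 2))))
Mul(72, Function('j')(5)) = Mul(72, Add(Rational(-27, 4), Mul(9, Pow(5, 2)))) = Mul(72, Add(Rational(-27, 4), Mul(9, 25))) = Mul(72, Add(Rational(-27, 4), 225)) = Mul(72, Rational(873, 4)) = 15714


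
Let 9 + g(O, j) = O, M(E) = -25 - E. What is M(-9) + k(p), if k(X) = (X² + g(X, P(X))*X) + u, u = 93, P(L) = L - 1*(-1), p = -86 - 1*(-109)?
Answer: 928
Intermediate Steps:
p = 23 (p = -86 + 109 = 23)
P(L) = 1 + L (P(L) = L + 1 = 1 + L)
g(O, j) = -9 + O
k(X) = 93 + X² + X*(-9 + X) (k(X) = (X² + (-9 + X)*X) + 93 = (X² + X*(-9 + X)) + 93 = 93 + X² + X*(-9 + X))
M(-9) + k(p) = (-25 - 1*(-9)) + (93 + 23² + 23*(-9 + 23)) = (-25 + 9) + (93 + 529 + 23*14) = -16 + (93 + 529 + 322) = -16 + 944 = 928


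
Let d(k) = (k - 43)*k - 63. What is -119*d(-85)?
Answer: -1287223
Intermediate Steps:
d(k) = -63 + k*(-43 + k) (d(k) = (-43 + k)*k - 63 = k*(-43 + k) - 63 = -63 + k*(-43 + k))
-119*d(-85) = -119*(-63 + (-85)**2 - 43*(-85)) = -119*(-63 + 7225 + 3655) = -119*10817 = -1287223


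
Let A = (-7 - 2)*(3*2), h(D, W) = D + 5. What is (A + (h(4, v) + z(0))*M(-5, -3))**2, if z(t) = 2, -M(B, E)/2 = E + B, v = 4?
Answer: 14884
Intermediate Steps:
h(D, W) = 5 + D
M(B, E) = -2*B - 2*E (M(B, E) = -2*(E + B) = -2*(B + E) = -2*B - 2*E)
A = -54 (A = -9*6 = -54)
(A + (h(4, v) + z(0))*M(-5, -3))**2 = (-54 + ((5 + 4) + 2)*(-2*(-5) - 2*(-3)))**2 = (-54 + (9 + 2)*(10 + 6))**2 = (-54 + 11*16)**2 = (-54 + 176)**2 = 122**2 = 14884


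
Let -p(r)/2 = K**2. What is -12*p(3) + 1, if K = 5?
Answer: 601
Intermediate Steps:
p(r) = -50 (p(r) = -2*5**2 = -2*25 = -50)
-12*p(3) + 1 = -12*(-50) + 1 = 600 + 1 = 601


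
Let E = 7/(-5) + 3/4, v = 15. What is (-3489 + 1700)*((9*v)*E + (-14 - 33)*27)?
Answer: 9708903/4 ≈ 2.4272e+6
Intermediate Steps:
E = -13/20 (E = 7*(-1/5) + 3*(1/4) = -7/5 + 3/4 = -13/20 ≈ -0.65000)
(-3489 + 1700)*((9*v)*E + (-14 - 33)*27) = (-3489 + 1700)*((9*15)*(-13/20) + (-14 - 33)*27) = -1789*(135*(-13/20) - 47*27) = -1789*(-351/4 - 1269) = -1789*(-5427/4) = 9708903/4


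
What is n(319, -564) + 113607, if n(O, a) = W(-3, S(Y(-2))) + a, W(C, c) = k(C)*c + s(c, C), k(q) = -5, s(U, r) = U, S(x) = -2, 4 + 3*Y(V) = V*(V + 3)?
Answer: 113051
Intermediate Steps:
Y(V) = -4/3 + V*(3 + V)/3 (Y(V) = -4/3 + (V*(V + 3))/3 = -4/3 + (V*(3 + V))/3 = -4/3 + V*(3 + V)/3)
W(C, c) = -4*c (W(C, c) = -5*c + c = -4*c)
n(O, a) = 8 + a (n(O, a) = -4*(-2) + a = 8 + a)
n(319, -564) + 113607 = (8 - 564) + 113607 = -556 + 113607 = 113051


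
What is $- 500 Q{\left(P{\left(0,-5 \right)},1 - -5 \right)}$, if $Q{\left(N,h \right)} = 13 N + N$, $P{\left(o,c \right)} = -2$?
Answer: $14000$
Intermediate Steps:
$Q{\left(N,h \right)} = 14 N$
$- 500 Q{\left(P{\left(0,-5 \right)},1 - -5 \right)} = - 500 \cdot 14 \left(-2\right) = \left(-500\right) \left(-28\right) = 14000$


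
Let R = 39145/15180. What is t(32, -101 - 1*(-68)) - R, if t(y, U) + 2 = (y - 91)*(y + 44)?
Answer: -13627325/3036 ≈ -4488.6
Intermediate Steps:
t(y, U) = -2 + (-91 + y)*(44 + y) (t(y, U) = -2 + (y - 91)*(y + 44) = -2 + (-91 + y)*(44 + y))
R = 7829/3036 (R = 39145*(1/15180) = 7829/3036 ≈ 2.5787)
t(32, -101 - 1*(-68)) - R = (-4006 + 32² - 47*32) - 1*7829/3036 = (-4006 + 1024 - 1504) - 7829/3036 = -4486 - 7829/3036 = -13627325/3036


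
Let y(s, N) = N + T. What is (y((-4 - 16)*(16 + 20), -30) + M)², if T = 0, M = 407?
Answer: 142129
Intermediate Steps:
y(s, N) = N (y(s, N) = N + 0 = N)
(y((-4 - 16)*(16 + 20), -30) + M)² = (-30 + 407)² = 377² = 142129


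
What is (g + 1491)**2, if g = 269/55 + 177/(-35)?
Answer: 329442708841/148225 ≈ 2.2226e+6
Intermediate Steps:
g = -64/385 (g = 269*(1/55) + 177*(-1/35) = 269/55 - 177/35 = -64/385 ≈ -0.16623)
(g + 1491)**2 = (-64/385 + 1491)**2 = (573971/385)**2 = 329442708841/148225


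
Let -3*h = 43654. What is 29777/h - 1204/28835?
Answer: -36005737/17243330 ≈ -2.0881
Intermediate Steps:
h = -43654/3 (h = -⅓*43654 = -43654/3 ≈ -14551.)
29777/h - 1204/28835 = 29777/(-43654/3) - 1204/28835 = 29777*(-3/43654) - 1204*1/28835 = -89331/43654 - 1204/28835 = -36005737/17243330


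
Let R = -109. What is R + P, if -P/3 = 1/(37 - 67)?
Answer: -1089/10 ≈ -108.90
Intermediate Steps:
P = ⅒ (P = -3/(37 - 67) = -3/(-30) = -3*(-1/30) = ⅒ ≈ 0.10000)
R + P = -109 + ⅒ = -1089/10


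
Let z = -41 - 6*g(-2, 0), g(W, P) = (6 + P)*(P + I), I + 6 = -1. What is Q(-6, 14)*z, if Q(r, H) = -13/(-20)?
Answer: 2743/20 ≈ 137.15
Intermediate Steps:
I = -7 (I = -6 - 1 = -7)
Q(r, H) = 13/20 (Q(r, H) = -13*(-1/20) = 13/20)
g(W, P) = (-7 + P)*(6 + P) (g(W, P) = (6 + P)*(P - 7) = (6 + P)*(-7 + P) = (-7 + P)*(6 + P))
z = 211 (z = -41 - 6*(-42 + 0**2 - 1*0) = -41 - 6*(-42 + 0 + 0) = -41 - 6*(-42) = -41 + 252 = 211)
Q(-6, 14)*z = (13/20)*211 = 2743/20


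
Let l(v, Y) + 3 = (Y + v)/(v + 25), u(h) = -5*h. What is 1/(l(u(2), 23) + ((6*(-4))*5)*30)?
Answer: -15/54032 ≈ -0.00027761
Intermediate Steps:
l(v, Y) = -3 + (Y + v)/(25 + v) (l(v, Y) = -3 + (Y + v)/(v + 25) = -3 + (Y + v)/(25 + v))
1/(l(u(2), 23) + ((6*(-4))*5)*30) = 1/((-75 + 23 - (-10)*2)/(25 - 5*2) + ((6*(-4))*5)*30) = 1/((-75 + 23 - 2*(-10))/(25 - 10) - 24*5*30) = 1/((-75 + 23 + 20)/15 - 120*30) = 1/((1/15)*(-32) - 3600) = 1/(-32/15 - 3600) = 1/(-54032/15) = -15/54032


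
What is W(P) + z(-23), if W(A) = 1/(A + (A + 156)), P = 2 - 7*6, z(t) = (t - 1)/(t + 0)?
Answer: 1847/1748 ≈ 1.0566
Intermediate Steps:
z(t) = (-1 + t)/t
P = -40 (P = 2 - 42 = -40)
W(A) = 1/(156 + 2*A) (W(A) = 1/(A + (156 + A)) = 1/(156 + 2*A))
W(P) + z(-23) = 1/(2*(78 - 40)) + (-1 - 23)/(-23) = (1/2)/38 - 1/23*(-24) = (1/2)*(1/38) + 24/23 = 1/76 + 24/23 = 1847/1748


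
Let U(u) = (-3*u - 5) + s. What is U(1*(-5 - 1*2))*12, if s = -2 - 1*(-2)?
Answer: 192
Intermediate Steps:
s = 0 (s = -2 + 2 = 0)
U(u) = -5 - 3*u (U(u) = (-3*u - 5) + 0 = (-5 - 3*u) + 0 = -5 - 3*u)
U(1*(-5 - 1*2))*12 = (-5 - 3*(-5 - 1*2))*12 = (-5 - 3*(-5 - 2))*12 = (-5 - 3*(-7))*12 = (-5 + 21)*12 = 16*12 = 192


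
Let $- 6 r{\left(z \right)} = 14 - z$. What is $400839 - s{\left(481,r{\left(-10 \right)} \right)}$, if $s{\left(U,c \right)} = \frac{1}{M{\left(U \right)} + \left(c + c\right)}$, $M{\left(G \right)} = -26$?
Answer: $\frac{13628527}{34} \approx 4.0084 \cdot 10^{5}$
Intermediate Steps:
$r{\left(z \right)} = - \frac{7}{3} + \frac{z}{6}$ ($r{\left(z \right)} = - \frac{14 - z}{6} = - \frac{7}{3} + \frac{z}{6}$)
$s{\left(U,c \right)} = \frac{1}{-26 + 2 c}$ ($s{\left(U,c \right)} = \frac{1}{-26 + \left(c + c\right)} = \frac{1}{-26 + 2 c}$)
$400839 - s{\left(481,r{\left(-10 \right)} \right)} = 400839 - \frac{1}{2 \left(-13 + \left(- \frac{7}{3} + \frac{1}{6} \left(-10\right)\right)\right)} = 400839 - \frac{1}{2 \left(-13 - 4\right)} = 400839 - \frac{1}{2 \left(-17\right)} = 400839 - \frac{1}{2} \left(- \frac{1}{17}\right) = 400839 - - \frac{1}{34} = 400839 + \frac{1}{34} = \frac{13628527}{34}$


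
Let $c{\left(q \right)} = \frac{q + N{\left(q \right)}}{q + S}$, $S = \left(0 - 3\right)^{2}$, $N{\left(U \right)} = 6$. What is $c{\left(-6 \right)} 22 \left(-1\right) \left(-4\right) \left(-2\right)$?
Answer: $0$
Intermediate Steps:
$S = 9$ ($S = \left(-3\right)^{2} = 9$)
$c{\left(q \right)} = \frac{6 + q}{9 + q}$ ($c{\left(q \right)} = \frac{q + 6}{q + 9} = \frac{6 + q}{9 + q}$)
$c{\left(-6 \right)} 22 \left(-1\right) \left(-4\right) \left(-2\right) = \frac{6 - 6}{9 - 6} \cdot 22 \left(-1\right) \left(-4\right) \left(-2\right) = \frac{1}{3} \cdot 0 \cdot 22 \cdot 4 \left(-2\right) = \frac{1}{3} \cdot 0 \cdot 22 \left(-8\right) = 0 \cdot 22 \left(-8\right) = 0 \left(-8\right) = 0$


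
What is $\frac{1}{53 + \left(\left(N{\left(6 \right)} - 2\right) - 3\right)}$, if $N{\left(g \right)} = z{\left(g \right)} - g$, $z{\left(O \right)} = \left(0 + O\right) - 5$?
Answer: $\frac{1}{43} \approx 0.023256$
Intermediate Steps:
$z{\left(O \right)} = -5 + O$ ($z{\left(O \right)} = O - 5 = -5 + O$)
$N{\left(g \right)} = -5$ ($N{\left(g \right)} = \left(-5 + g\right) - g = -5$)
$\frac{1}{53 + \left(\left(N{\left(6 \right)} - 2\right) - 3\right)} = \frac{1}{53 - 10} = \frac{1}{43}$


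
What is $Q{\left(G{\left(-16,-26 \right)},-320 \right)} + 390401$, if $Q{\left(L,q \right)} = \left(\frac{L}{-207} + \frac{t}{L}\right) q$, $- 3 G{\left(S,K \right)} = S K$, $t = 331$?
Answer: $\frac{3156143243}{8073} \approx 3.9095 \cdot 10^{5}$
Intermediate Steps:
$G{\left(S,K \right)} = - \frac{K S}{3}$ ($G{\left(S,K \right)} = - \frac{S K}{3} = - \frac{K S}{3}$)
$Q{\left(L,q \right)} = q \left(\frac{331}{L} - \frac{L}{207}\right)$ ($Q{\left(L,q \right)} = \left(\frac{L}{-207} + \frac{331}{L}\right) q = \left(L \left(- \frac{1}{207}\right) + \frac{331}{L}\right) q = \left(- \frac{L}{207} + \frac{331}{L}\right) q = \left(\frac{331}{L} - \frac{L}{207}\right) q = q \left(\frac{331}{L} - \frac{L}{207}\right)$)
$Q{\left(G{\left(-16,-26 \right)},-320 \right)} + 390401 = \frac{1}{207} \left(-320\right) \frac{1}{\left(- \frac{1}{3}\right) \left(-26\right) \left(-16\right)} \left(68517 - \left(\left(- \frac{1}{3}\right) \left(-26\right) \left(-16\right)\right)^{2}\right) + 390401 = \frac{1}{207} \left(-320\right) \frac{1}{- \frac{416}{3}} \left(68517 - \left(- \frac{416}{3}\right)^{2}\right) + 390401 = \frac{1}{207} \left(-320\right) \left(- \frac{3}{416}\right) \left(68517 - \frac{173056}{9}\right) + 390401 = \frac{1}{207} \left(-320\right) \left(- \frac{3}{416}\right) \frac{443597}{9} + 390401 = \frac{4435970}{8073} + 390401 = \frac{3156143243}{8073}$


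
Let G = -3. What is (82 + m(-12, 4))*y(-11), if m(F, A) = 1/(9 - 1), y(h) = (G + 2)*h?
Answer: 7227/8 ≈ 903.38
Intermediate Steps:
y(h) = -h (y(h) = (-3 + 2)*h = -h)
m(F, A) = 1/8
(82 + m(-12, 4))*y(-11) = (82 + 1/8)*(-1*(-11)) = (657/8)*11 = 7227/8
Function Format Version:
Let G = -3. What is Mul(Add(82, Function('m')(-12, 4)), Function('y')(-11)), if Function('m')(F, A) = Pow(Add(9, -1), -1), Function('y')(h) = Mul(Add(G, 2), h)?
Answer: Rational(7227, 8) ≈ 903.38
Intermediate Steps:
Function('y')(h) = Mul(-1, h) (Function('y')(h) = Mul(Add(-3, 2), h) = Mul(-1, h))
Function('m')(F, A) = Rational(1, 8) (Function('m')(F, A) = Pow(8, -1) = Rational(1, 8))
Mul(Add(82, Function('m')(-12, 4)), Function('y')(-11)) = Mul(Add(82, Rational(1, 8)), Mul(-1, -11)) = Mul(Rational(657, 8), 11) = Rational(7227, 8)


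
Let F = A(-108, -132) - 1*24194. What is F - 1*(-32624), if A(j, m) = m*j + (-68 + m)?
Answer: 22486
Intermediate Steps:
A(j, m) = -68 + m + j*m (A(j, m) = j*m + (-68 + m) = -68 + m + j*m)
F = -10138 (F = (-68 - 132 - 108*(-132)) - 1*24194 = (-68 - 132 + 14256) - 24194 = 14056 - 24194 = -10138)
F - 1*(-32624) = -10138 - 1*(-32624) = -10138 + 32624 = 22486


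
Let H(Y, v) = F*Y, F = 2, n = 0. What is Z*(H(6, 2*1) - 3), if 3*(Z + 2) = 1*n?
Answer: -18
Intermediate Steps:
H(Y, v) = 2*Y
Z = -2 (Z = -2 + (1*0)/3 = -2 + (⅓)*0 = -2 + 0 = -2)
Z*(H(6, 2*1) - 3) = -2*(2*6 - 3) = -2*(12 - 3) = -2*9 = -18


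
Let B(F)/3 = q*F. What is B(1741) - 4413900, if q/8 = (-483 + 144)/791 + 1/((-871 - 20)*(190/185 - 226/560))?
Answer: -59512476911156/13428261 ≈ -4.4319e+6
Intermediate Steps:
q = -138699416/40284783 (q = 8*((-483 + 144)/791 + 1/((-871 - 20)*(190/185 - 226/560))) = 8*(-339*1/791 + 1/((-891)*(190*(1/185) - 226*1/560))) = 8*(-3/7 - 1/(891*(38/37 - 113/280))) = 8*(-3/7 - 1/(891*6459/10360)) = 8*(-3/7 - 1/891*10360/6459) = 8*(-3/7 - 10360/5754969) = 8*(-17337427/40284783) = -138699416/40284783 ≈ -3.4430)
B(F) = -138699416*F/13428261 (B(F) = 3*(-138699416*F/40284783) = -138699416*F/13428261)
B(1741) - 4413900 = -138699416/13428261*1741 - 4413900 = -241475683256/13428261 - 4413900 = -59512476911156/13428261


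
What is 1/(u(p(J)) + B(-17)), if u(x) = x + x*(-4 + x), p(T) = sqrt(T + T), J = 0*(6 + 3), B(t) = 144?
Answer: 1/144 ≈ 0.0069444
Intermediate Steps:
J = 0 (J = 0*9 = 0)
p(T) = sqrt(2)*sqrt(T) (p(T) = sqrt(2*T) = sqrt(2)*sqrt(T))
1/(u(p(J)) + B(-17)) = 1/((sqrt(2)*sqrt(0))*(-3 + sqrt(2)*sqrt(0)) + 144) = 1/((sqrt(2)*0)*(-3 + sqrt(2)*0) + 144) = 1/(0*(-3 + 0) + 144) = 1/(0*(-3) + 144) = 1/(0 + 144) = 1/144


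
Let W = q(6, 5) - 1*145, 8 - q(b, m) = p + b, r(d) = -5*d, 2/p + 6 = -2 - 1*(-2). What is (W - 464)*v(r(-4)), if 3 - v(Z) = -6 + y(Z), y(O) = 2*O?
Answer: 56420/3 ≈ 18807.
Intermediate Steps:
p = -⅓ (p = 2/(-6 + (-2 - 1*(-2))) = 2/(-6 + (-2 + 2)) = 2/(-6 + 0) = 2/(-6) = 2*(-⅙) = -⅓ ≈ -0.33333)
v(Z) = 9 - 2*Z (v(Z) = 3 - (-6 + 2*Z) = 3 + (6 - 2*Z) = 9 - 2*Z)
q(b, m) = 25/3 - b (q(b, m) = 8 - (-⅓ + b) = 8 + (⅓ - b) = 25/3 - b)
W = -428/3 (W = (25/3 - 1*6) - 1*145 = (25/3 - 6) - 145 = 7/3 - 145 = -428/3 ≈ -142.67)
(W - 464)*v(r(-4)) = (-428/3 - 464)*(9 - (-10)*(-4)) = -1820*(9 - 2*20)/3 = -1820*(9 - 40)/3 = -1820/3*(-31) = 56420/3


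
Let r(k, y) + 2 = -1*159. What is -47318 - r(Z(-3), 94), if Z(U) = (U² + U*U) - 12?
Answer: -47157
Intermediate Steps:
Z(U) = -12 + 2*U² (Z(U) = (U² + U²) - 12 = 2*U² - 12 = -12 + 2*U²)
r(k, y) = -161 (r(k, y) = -2 - 1*159 = -2 - 159 = -161)
-47318 - r(Z(-3), 94) = -47318 - 1*(-161) = -47318 + 161 = -47157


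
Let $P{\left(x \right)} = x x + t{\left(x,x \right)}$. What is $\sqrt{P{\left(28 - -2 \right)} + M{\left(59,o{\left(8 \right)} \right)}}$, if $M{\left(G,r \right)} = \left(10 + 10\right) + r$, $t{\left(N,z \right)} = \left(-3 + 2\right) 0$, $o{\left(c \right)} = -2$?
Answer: $3 \sqrt{102} \approx 30.299$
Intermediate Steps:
$t{\left(N,z \right)} = 0$ ($t{\left(N,z \right)} = \left(-1\right) 0 = 0$)
$P{\left(x \right)} = x^{2}$ ($P{\left(x \right)} = x x + 0 = x^{2} + 0 = x^{2}$)
$M{\left(G,r \right)} = 20 + r$
$\sqrt{P{\left(28 - -2 \right)} + M{\left(59,o{\left(8 \right)} \right)}} = \sqrt{\left(28 - -2\right)^{2} + \left(20 - 2\right)} = \sqrt{\left(28 + 2\right)^{2} + 18} = \sqrt{30^{2} + 18} = \sqrt{900 + 18} = \sqrt{918} = 3 \sqrt{102}$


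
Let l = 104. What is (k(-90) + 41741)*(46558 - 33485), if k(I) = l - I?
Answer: 548216255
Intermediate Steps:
k(I) = 104 - I
(k(-90) + 41741)*(46558 - 33485) = ((104 - 1*(-90)) + 41741)*(46558 - 33485) = ((104 + 90) + 41741)*13073 = (194 + 41741)*13073 = 41935*13073 = 548216255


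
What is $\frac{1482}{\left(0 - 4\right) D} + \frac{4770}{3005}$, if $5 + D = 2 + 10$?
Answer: $- \frac{431985}{8414} \approx -51.341$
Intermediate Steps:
$D = 7$ ($D = -5 + \left(2 + 10\right) = -5 + 12 = 7$)
$\frac{1482}{\left(0 - 4\right) D} + \frac{4770}{3005} = \frac{1482}{\left(0 - 4\right) 7} + \frac{4770}{3005} = \frac{1482}{\left(-4\right) 7} + 4770 \cdot \frac{1}{3005} = \frac{1482}{-28} + \frac{954}{601} = 1482 \left(- \frac{1}{28}\right) + \frac{954}{601} = - \frac{741}{14} + \frac{954}{601} = - \frac{431985}{8414}$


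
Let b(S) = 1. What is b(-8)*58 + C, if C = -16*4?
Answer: -6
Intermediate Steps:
C = -64
b(-8)*58 + C = 1*58 - 64 = 58 - 64 = -6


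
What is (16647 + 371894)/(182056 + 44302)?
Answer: 388541/226358 ≈ 1.7165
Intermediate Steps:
(16647 + 371894)/(182056 + 44302) = 388541/226358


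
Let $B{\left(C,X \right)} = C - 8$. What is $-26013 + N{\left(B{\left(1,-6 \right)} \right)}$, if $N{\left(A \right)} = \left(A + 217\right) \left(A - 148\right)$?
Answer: $-58563$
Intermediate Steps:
$B{\left(C,X \right)} = -8 + C$
$N{\left(A \right)} = \left(-148 + A\right) \left(217 + A\right)$ ($N{\left(A \right)} = \left(217 + A\right) \left(-148 + A\right) = \left(-148 + A\right) \left(217 + A\right)$)
$-26013 + N{\left(B{\left(1,-6 \right)} \right)} = -26013 + \left(-32116 + \left(-8 + 1\right)^{2} + 69 \left(-8 + 1\right)\right) = -26013 + \left(-32116 + \left(-7\right)^{2} + 69 \left(-7\right)\right) = -26013 - 32550 = -58563$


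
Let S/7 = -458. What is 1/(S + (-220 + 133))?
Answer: -1/3293 ≈ -0.00030367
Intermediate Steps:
S = -3206 (S = 7*(-458) = -3206)
1/(S + (-220 + 133)) = 1/(-3206 + (-220 + 133)) = 1/(-3206 - 87) = 1/(-3293) = -1/3293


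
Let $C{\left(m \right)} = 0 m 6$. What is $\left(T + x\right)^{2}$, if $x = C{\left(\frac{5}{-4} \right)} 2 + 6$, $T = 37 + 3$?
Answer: $2116$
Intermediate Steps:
$C{\left(m \right)} = 0$ ($C{\left(m \right)} = 0 \cdot 6 = 0$)
$T = 40$
$x = 6$ ($x = 0 \cdot 2 + 6 = 0 + 6 = 6$)
$\left(T + x\right)^{2} = \left(40 + 6\right)^{2} = 46^{2} = 2116$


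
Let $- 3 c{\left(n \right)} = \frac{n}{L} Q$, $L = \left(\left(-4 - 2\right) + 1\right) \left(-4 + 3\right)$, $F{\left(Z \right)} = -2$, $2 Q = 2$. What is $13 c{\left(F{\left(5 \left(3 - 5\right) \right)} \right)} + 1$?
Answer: $\frac{41}{15} \approx 2.7333$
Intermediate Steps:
$Q = 1$ ($Q = \frac{1}{2} \cdot 2 = 1$)
$L = 5$ ($L = \left(\left(-4 - 2\right) + 1\right) \left(-1\right) = \left(-6 + 1\right) \left(-1\right) = \left(-5\right) \left(-1\right) = 5$)
$c{\left(n \right)} = - \frac{n}{15}$ ($c{\left(n \right)} = - \frac{\frac{n}{5} \cdot 1}{3} = - \frac{\frac{1}{5} n}{3} = - \frac{n}{15}$)
$13 c{\left(F{\left(5 \left(3 - 5\right) \right)} \right)} + 1 = 13 \left(\left(- \frac{1}{15}\right) \left(-2\right)\right) + 1 = 13 \cdot \frac{2}{15} + 1 = \frac{26}{15} + 1 = \frac{41}{15}$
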